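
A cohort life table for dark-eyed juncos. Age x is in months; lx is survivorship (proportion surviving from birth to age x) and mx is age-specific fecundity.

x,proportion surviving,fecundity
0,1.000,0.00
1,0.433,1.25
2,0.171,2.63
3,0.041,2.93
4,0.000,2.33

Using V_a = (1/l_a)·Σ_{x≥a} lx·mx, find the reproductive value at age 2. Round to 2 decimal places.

3.33

lx·mx for x ≥ 2: 0.44973, 0.12013, 0 → sum = 0.56986
V_2 = 0.56986 / l_2 = 0.56986 / 0.171 = 3.332515… → 3.33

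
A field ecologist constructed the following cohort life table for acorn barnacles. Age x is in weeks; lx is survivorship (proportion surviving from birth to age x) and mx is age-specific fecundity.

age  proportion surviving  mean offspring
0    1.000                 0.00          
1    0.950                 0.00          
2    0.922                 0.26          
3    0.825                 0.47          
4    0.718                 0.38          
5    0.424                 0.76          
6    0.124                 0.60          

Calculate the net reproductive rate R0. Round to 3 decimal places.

1.297

lx·mx by age: 0, 0, 0.23972, 0.38775, 0.27284, 0.32224, 0.0744
R0 = Σ lx·mx = 1.29695 → 1.297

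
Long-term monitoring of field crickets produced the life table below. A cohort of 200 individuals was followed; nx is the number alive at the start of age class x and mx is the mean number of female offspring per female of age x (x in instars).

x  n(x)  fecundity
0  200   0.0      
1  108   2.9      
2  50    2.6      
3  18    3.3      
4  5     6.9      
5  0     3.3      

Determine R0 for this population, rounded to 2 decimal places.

2.69

lx = nx/n0 = nx/200: 1, 0.54, 0.25, 0.09, 0.025, 0
lx·mx by age: 0, 1.566, 0.65, 0.297, 0.1725, 0
R0 = Σ lx·mx = 2.6855 → 2.69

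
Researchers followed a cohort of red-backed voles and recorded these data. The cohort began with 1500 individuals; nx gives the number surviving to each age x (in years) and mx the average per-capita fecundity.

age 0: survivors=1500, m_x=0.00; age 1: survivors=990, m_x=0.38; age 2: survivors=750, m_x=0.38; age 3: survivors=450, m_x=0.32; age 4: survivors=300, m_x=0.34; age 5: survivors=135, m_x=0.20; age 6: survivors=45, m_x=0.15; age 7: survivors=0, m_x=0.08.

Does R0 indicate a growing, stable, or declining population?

declining

lx = nx/n0 = nx/1500: 1, 0.66, 0.5, 0.3, 0.2, 0.09, 0.03, 0
R0 = Σ lx·mx = 0 + 0.2508 + 0.19 + 0.096 + 0.068 + 0.018 + 0.0045 + 0 = 0.6273
R0 < 1, so the population is declining.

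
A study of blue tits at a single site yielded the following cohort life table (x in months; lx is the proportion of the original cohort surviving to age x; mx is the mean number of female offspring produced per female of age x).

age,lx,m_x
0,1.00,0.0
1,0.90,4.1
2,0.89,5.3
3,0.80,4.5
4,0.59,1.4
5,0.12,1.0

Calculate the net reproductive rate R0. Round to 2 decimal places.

lx·mx by age: 0, 3.69, 4.717, 3.6, 0.826, 0.12
R0 = Σ lx·mx = 12.953 → 12.95

12.95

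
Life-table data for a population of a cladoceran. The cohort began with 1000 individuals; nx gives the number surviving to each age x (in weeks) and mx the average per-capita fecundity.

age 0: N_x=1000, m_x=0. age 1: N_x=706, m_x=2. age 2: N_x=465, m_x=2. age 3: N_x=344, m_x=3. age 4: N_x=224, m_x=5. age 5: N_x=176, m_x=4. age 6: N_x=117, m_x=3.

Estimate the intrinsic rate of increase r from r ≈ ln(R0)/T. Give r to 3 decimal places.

0.577

lx = nx/n0 = nx/1000: 1, 0.706, 0.465, 0.344, 0.224, 0.176, 0.117
R0 = Σ lx·mx = 0 + 1.412 + 0.93 + 1.032 + 1.12 + 0.704 + 0.351 = 5.549
Σ x·lx·mx = 16.474; T = 16.474/5.549 = 2.96882…
r ≈ ln(R0)/T = ln(5.549)/2.96882… = 0.5772… → 0.577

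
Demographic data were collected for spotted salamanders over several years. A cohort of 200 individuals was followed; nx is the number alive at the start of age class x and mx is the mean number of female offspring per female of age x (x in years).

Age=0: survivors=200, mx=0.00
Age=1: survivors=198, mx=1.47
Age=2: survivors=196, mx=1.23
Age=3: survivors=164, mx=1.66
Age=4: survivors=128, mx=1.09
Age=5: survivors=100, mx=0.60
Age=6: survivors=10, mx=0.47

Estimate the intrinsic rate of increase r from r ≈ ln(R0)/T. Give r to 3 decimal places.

lx = nx/n0 = nx/200: 1, 0.99, 0.98, 0.82, 0.64, 0.5, 0.05
R0 = Σ lx·mx = 0 + 1.4553 + 1.2054 + 1.3612 + 0.6976 + 0.3 + 0.0235 = 5.043
Σ x·lx·mx = 12.3811; T = 12.3811/5.043 = 2.45511…
r ≈ ln(R0)/T = ln(5.043)/2.45511… = 0.65904… → 0.659

0.659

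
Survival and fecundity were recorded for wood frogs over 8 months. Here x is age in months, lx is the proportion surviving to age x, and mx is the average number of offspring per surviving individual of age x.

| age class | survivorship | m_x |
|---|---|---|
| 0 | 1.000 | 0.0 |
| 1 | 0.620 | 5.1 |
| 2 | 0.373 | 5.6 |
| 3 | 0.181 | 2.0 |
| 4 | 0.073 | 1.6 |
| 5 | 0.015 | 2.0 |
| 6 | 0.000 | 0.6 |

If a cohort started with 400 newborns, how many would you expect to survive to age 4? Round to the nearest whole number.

29

Expected survivors = N0 · l_4 = 400 × 0.073 = 29.2 → 29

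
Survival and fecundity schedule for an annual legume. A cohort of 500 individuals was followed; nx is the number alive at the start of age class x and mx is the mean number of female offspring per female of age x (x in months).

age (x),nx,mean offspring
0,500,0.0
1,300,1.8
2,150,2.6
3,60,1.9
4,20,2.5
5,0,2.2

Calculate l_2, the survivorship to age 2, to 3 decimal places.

0.300

l_2 = n_2/n_0 = 150/500 = 0.3 → 0.300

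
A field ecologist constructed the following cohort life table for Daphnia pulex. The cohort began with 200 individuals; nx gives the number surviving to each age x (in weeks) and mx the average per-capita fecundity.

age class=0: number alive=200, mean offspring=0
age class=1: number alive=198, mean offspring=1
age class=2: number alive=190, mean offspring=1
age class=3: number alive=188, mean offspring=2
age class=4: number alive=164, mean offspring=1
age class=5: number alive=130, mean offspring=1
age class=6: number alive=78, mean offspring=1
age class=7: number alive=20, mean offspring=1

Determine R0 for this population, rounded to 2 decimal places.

lx = nx/n0 = nx/200: 1, 0.99, 0.95, 0.94, 0.82, 0.65, 0.39, 0.1
lx·mx by age: 0, 0.99, 0.95, 1.88, 0.82, 0.65, 0.39, 0.1
R0 = Σ lx·mx = 5.78 → 5.78

5.78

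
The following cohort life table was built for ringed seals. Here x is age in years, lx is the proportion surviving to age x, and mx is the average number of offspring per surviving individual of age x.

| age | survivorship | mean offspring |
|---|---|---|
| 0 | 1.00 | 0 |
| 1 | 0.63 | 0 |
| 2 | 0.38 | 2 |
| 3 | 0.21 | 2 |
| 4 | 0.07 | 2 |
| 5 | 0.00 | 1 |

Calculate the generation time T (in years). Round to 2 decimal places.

lx·mx: 0, 0, 0.76, 0.42, 0.14, 0 → R0 = 1.32
x·lx·mx: 0, 0, 1.52, 1.26, 0.56, 0 → Σ = 3.34
T = 3.34 / 1.32 = 2.530303… → 2.53

2.53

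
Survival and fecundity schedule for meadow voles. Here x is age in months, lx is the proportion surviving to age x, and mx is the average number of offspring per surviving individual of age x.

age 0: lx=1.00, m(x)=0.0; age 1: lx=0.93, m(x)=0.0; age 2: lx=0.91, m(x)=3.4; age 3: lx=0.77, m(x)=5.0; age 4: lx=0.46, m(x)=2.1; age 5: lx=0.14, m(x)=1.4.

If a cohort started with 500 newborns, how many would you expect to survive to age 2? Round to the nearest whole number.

Expected survivors = N0 · l_2 = 500 × 0.91 = 455 → 455

455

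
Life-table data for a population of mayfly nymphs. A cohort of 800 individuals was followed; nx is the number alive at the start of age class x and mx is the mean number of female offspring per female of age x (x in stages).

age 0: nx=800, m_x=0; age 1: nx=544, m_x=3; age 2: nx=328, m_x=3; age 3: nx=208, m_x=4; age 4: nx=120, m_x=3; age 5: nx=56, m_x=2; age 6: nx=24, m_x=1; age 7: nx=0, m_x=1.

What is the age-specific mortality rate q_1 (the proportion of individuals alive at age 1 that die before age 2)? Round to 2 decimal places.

0.40

lx = nx/n0 = nx/800: 1, 0.68, 0.41, 0.26, 0.15, 0.07, 0.03, 0
q_1 = (l_1 − l_2) / l_1 = (0.68 − 0.41) / 0.68
     = 0.27 / 0.68 = 0.397059… → 0.40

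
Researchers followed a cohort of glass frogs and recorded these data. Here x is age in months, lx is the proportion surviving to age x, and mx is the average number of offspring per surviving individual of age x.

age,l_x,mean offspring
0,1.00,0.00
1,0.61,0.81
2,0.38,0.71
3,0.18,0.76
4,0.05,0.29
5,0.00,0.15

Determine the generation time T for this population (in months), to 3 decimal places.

1.641

lx·mx: 0, 0.4941, 0.2698, 0.1368, 0.0145, 0 → R0 = 0.9152
x·lx·mx: 0, 0.4941, 0.5396, 0.4104, 0.058, 0 → Σ = 1.5021
T = 1.5021 / 0.9152 = 1.641281… → 1.641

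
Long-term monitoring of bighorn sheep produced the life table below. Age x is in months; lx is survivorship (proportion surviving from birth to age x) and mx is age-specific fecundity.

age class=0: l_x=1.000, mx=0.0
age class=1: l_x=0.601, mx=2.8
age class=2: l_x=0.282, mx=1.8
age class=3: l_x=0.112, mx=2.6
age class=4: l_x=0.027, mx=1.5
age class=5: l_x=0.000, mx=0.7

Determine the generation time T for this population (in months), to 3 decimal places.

lx·mx: 0, 1.6828, 0.5076, 0.2912, 0.0405, 0 → R0 = 2.5221
x·lx·mx: 0, 1.6828, 1.0152, 0.8736, 0.162, 0 → Σ = 3.7336
T = 3.7336 / 2.5221 = 1.480354… → 1.480

1.480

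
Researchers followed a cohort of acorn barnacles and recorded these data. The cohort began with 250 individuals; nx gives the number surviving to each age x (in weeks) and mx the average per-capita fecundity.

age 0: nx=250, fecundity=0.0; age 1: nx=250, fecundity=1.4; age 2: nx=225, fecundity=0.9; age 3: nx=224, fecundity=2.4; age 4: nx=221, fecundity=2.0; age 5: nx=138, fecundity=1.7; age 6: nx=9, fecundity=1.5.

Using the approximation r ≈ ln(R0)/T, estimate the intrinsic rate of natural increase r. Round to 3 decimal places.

lx = nx/n0 = nx/250: 1, 1, 0.9, 0.896, 0.884, 0.552, 0.036
R0 = Σ lx·mx = 0 + 1.4 + 0.81 + 2.1504 + 1.768 + 0.9384 + 0.054 = 7.1208
Σ x·lx·mx = 21.5592; T = 21.5592/7.1208 = 3.02764…
r ≈ ln(R0)/T = ln(7.1208)/3.02764… = 0.64837… → 0.648

0.648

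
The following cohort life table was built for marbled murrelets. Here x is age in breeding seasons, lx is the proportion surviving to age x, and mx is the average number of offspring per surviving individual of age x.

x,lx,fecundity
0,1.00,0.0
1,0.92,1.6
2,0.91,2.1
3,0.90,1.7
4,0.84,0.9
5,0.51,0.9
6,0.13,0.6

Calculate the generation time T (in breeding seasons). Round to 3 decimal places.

2.525

lx·mx: 0, 1.472, 1.911, 1.53, 0.756, 0.459, 0.078 → R0 = 6.206
x·lx·mx: 0, 1.472, 3.822, 4.59, 3.024, 2.295, 0.468 → Σ = 15.671
T = 15.671 / 6.206 = 2.525137… → 2.525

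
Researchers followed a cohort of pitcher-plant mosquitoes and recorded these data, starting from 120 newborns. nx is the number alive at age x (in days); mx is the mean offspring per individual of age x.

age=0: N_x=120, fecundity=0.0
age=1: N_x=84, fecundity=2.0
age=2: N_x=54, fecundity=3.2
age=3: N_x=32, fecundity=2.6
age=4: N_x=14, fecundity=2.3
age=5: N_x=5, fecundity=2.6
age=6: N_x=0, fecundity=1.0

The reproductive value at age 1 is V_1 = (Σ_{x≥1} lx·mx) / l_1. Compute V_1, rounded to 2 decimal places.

lx = nx/n0 = nx/120: 1, 0.7, 0.45, 0.26667…, 0.11667…, 0.04167…, 0
lx·mx for x ≥ 1: 1.4, 1.44, 0.693333…, 0.268333…, 0.108333…, 0 → sum = 3.91…
V_1 = 3.91… / l_1 = 3.91… / 0.7 = 5.585714… → 5.59

5.59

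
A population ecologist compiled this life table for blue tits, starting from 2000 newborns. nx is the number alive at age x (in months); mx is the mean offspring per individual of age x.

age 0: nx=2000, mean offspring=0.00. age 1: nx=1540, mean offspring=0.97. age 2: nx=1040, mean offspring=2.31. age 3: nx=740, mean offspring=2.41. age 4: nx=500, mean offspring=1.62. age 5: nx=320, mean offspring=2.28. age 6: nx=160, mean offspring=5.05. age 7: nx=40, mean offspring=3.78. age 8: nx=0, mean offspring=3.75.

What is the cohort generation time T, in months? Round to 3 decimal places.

lx = nx/n0 = nx/2000: 1, 0.77, 0.52, 0.37, 0.25, 0.16, 0.08, 0.02, 0
lx·mx: 0, 0.7469, 1.2012, 0.8917, 0.405, 0.3648, 0.404, 0.0756, 0 → R0 = 4.0892
x·lx·mx: 0, 0.7469, 2.4024, 2.6751, 1.62, 1.824, 2.424, 0.5292, 0 → Σ = 12.2216
T = 12.2216 / 4.0892 = 2.988751… → 2.989

2.989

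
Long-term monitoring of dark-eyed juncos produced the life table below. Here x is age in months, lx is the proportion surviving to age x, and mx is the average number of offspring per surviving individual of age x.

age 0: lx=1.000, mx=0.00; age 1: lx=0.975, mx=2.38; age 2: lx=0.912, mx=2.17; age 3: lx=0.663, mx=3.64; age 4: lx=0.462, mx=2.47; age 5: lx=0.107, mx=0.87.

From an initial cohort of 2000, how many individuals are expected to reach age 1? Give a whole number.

Expected survivors = N0 · l_1 = 2000 × 0.975 = 1950 → 1950

1950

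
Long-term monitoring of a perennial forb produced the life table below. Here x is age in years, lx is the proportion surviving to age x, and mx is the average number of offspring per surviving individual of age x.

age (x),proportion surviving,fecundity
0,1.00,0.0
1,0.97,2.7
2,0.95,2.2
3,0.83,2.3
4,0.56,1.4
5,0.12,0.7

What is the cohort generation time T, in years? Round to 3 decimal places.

2.148

lx·mx: 0, 2.619, 2.09, 1.909, 0.784, 0.084 → R0 = 7.486
x·lx·mx: 0, 2.619, 4.18, 5.727, 3.136, 0.42 → Σ = 16.082
T = 16.082 / 7.486 = 2.148277… → 2.148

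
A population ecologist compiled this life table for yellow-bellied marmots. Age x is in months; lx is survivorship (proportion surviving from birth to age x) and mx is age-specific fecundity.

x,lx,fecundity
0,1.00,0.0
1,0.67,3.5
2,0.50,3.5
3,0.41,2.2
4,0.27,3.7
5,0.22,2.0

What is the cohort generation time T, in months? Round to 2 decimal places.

2.29

lx·mx: 0, 2.345, 1.75, 0.902, 0.999, 0.44 → R0 = 6.436
x·lx·mx: 0, 2.345, 3.5, 2.706, 3.996, 2.2 → Σ = 14.747
T = 14.747 / 6.436 = 2.29133… → 2.29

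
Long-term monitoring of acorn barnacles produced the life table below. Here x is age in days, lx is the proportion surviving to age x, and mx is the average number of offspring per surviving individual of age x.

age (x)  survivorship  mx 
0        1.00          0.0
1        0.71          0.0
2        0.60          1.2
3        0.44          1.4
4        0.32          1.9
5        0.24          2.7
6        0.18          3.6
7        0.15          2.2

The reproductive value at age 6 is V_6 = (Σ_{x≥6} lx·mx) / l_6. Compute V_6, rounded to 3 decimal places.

5.433

lx·mx for x ≥ 6: 0.648, 0.33 → sum = 0.978
V_6 = 0.978 / l_6 = 0.978 / 0.18 = 5.433333… → 5.433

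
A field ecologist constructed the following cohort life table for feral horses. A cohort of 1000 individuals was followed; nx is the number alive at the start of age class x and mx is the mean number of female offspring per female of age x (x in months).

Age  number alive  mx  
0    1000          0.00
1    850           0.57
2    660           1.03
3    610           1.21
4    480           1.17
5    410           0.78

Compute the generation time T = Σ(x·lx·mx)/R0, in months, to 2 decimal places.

2.84

lx = nx/n0 = nx/1000: 1, 0.85, 0.66, 0.61, 0.48, 0.41
lx·mx: 0, 0.4845, 0.6798, 0.7381, 0.5616, 0.3198 → R0 = 2.7838
x·lx·mx: 0, 0.4845, 1.3596, 2.2143, 2.2464, 1.599 → Σ = 7.9038
T = 7.9038 / 2.7838 = 2.839213… → 2.84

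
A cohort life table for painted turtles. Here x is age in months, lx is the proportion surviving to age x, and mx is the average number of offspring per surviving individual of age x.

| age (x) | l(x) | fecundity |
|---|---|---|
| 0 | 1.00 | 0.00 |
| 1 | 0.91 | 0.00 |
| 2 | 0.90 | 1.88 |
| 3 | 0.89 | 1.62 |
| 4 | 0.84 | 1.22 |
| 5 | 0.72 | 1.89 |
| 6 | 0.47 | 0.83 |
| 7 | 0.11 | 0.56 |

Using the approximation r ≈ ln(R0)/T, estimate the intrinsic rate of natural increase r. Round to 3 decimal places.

0.499

R0 = Σ lx·mx = 0 + 0 + 1.692 + 1.4418 + 1.0248 + 1.3608 + 0.3901 + 0.0616 = 5.9711
Σ x·lx·mx = 21.3844; T = 21.3844/5.9711 = 3.58132…
r ≈ ln(R0)/T = ln(5.9711)/3.58132… = 0.49896… → 0.499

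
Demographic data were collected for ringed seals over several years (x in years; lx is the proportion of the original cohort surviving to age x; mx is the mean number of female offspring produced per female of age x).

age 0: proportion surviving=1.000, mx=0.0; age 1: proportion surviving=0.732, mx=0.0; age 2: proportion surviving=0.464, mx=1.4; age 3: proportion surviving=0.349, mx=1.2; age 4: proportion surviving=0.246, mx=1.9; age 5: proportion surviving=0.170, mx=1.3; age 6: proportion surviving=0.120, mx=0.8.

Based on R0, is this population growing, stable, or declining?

growing

R0 = Σ lx·mx = 0 + 0 + 0.6496 + 0.4188 + 0.4674 + 0.221 + 0.096 = 1.8528
R0 > 1, so the population is growing.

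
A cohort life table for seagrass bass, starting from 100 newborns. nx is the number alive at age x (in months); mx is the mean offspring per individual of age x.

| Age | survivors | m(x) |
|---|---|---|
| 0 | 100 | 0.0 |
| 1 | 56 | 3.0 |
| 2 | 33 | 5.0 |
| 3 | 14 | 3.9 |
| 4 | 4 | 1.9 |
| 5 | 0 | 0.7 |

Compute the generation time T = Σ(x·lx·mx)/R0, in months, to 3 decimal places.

lx = nx/n0 = nx/100: 1, 0.56, 0.33, 0.14, 0.04, 0
lx·mx: 0, 1.68, 1.65, 0.546, 0.076, 0 → R0 = 3.952
x·lx·mx: 0, 1.68, 3.3, 1.638, 0.304, 0 → Σ = 6.922
T = 6.922 / 3.952 = 1.751518… → 1.752

1.752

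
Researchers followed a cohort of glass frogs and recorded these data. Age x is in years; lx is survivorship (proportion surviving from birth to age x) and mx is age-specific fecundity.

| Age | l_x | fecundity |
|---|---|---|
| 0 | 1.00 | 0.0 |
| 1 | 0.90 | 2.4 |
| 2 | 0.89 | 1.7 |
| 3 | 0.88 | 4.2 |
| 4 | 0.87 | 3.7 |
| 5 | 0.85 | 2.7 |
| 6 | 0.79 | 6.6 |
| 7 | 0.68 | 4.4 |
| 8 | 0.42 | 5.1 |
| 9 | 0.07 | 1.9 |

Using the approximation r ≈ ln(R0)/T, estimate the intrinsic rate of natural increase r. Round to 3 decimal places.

R0 = Σ lx·mx = 0 + 2.16 + 1.513 + 3.696 + 3.219 + 2.295 + 5.214 + 2.992 + 2.142 + 0.133 = 23.364
Σ x·lx·mx = 111.186; T = 111.186/23.364 = 4.75886…
r ≈ ln(R0)/T = ln(23.364)/4.75886… = 0.66217… → 0.662

0.662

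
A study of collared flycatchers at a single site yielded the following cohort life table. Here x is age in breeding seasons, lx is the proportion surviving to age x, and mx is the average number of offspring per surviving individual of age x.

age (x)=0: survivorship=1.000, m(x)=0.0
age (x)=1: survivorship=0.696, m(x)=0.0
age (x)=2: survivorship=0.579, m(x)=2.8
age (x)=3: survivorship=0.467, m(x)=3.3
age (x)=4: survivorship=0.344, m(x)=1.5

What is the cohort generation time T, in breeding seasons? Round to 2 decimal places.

2.70

lx·mx: 0, 0, 1.6212, 1.5411, 0.516 → R0 = 3.6783
x·lx·mx: 0, 0, 3.2424, 4.6233, 2.064 → Σ = 9.9297
T = 9.9297 / 3.6783 = 2.699535… → 2.70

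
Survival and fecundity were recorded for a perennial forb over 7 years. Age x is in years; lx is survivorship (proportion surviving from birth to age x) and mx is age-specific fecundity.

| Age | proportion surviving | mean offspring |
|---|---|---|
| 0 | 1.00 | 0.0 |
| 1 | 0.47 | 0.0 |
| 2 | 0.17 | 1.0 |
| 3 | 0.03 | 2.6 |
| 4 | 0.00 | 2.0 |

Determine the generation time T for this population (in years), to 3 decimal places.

lx·mx: 0, 0, 0.17, 0.078, 0 → R0 = 0.248
x·lx·mx: 0, 0, 0.34, 0.234, 0 → Σ = 0.574
T = 0.574 / 0.248 = 2.314516… → 2.315

2.315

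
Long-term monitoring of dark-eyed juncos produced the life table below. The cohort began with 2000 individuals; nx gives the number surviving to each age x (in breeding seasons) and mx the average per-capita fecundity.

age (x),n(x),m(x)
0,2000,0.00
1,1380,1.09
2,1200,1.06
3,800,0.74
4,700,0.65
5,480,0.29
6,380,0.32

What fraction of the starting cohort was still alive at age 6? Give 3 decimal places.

0.190

l_6 = n_6/n_0 = 380/2000 = 0.19 → 0.190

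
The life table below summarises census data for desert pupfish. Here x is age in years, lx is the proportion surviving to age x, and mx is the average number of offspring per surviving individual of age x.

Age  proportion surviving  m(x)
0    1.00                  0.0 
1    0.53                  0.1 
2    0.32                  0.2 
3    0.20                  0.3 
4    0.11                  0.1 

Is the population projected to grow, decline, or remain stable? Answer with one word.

declining

R0 = Σ lx·mx = 0 + 0.053 + 0.064 + 0.06 + 0.011 = 0.188
R0 < 1, so the population is declining.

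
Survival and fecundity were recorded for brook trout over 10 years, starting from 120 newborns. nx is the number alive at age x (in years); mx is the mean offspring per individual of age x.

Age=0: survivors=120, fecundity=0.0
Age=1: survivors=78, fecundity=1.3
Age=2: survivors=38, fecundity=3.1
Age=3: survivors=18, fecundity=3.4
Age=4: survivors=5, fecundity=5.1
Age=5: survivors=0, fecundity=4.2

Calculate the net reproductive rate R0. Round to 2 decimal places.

lx = nx/n0 = nx/120: 1, 0.65, 0.31667…, 0.15, 0.04167…, 0
lx·mx by age: 0, 0.845, 0.981667…, 0.51, 0.2125…, 0
R0 = Σ lx·mx = 2.549167… → 2.55

2.55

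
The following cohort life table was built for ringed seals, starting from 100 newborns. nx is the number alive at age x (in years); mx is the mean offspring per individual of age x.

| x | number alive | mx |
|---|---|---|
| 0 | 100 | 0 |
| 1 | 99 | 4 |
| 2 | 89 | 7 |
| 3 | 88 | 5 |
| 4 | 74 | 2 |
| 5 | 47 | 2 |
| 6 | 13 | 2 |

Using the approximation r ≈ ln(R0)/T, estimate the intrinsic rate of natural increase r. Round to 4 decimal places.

lx = nx/n0 = nx/100: 1, 0.99, 0.89, 0.88, 0.74, 0.47, 0.13
R0 = Σ lx·mx = 0 + 3.96 + 6.23 + 4.4 + 1.48 + 0.94 + 0.26 = 17.27
Σ x·lx·mx = 41.8; T = 41.8/17.27 = 2.42038…
r ≈ ln(R0)/T = ln(17.27)/2.42038… = 1.177075… → 1.1771

1.1771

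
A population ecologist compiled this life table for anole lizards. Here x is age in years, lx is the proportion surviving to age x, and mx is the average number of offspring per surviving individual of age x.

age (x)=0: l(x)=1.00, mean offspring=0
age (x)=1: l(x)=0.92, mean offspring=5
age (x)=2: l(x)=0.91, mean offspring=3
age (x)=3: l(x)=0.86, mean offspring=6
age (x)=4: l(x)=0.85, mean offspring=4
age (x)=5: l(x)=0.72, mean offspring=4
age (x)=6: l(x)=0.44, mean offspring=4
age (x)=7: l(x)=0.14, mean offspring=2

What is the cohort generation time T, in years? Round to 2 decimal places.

lx·mx: 0, 4.6, 2.73, 5.16, 3.4, 2.88, 1.76, 0.28 → R0 = 20.81
x·lx·mx: 0, 4.6, 5.46, 15.48, 13.6, 14.4, 10.56, 1.96 → Σ = 66.06
T = 66.06 / 20.81 = 3.174435… → 3.17

3.17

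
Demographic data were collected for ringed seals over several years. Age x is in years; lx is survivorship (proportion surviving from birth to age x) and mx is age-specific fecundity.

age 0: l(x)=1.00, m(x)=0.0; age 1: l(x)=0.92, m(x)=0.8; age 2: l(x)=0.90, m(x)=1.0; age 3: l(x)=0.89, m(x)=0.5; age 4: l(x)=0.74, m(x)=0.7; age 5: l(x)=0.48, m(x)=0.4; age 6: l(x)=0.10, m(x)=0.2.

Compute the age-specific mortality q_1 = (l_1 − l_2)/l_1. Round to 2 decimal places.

0.02

q_1 = (l_1 − l_2) / l_1 = (0.92 − 0.9) / 0.92
     = 0.02 / 0.92 = 0.021739… → 0.02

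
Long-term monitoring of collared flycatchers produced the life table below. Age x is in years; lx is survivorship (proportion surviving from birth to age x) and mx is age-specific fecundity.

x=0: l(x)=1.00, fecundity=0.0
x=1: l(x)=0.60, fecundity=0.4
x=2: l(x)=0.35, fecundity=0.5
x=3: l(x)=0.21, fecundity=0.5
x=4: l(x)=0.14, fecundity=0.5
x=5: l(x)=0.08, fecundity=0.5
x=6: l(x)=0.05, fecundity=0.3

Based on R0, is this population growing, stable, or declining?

R0 = Σ lx·mx = 0 + 0.24 + 0.175 + 0.105 + 0.07 + 0.04 + 0.015 = 0.645
R0 < 1, so the population is declining.

declining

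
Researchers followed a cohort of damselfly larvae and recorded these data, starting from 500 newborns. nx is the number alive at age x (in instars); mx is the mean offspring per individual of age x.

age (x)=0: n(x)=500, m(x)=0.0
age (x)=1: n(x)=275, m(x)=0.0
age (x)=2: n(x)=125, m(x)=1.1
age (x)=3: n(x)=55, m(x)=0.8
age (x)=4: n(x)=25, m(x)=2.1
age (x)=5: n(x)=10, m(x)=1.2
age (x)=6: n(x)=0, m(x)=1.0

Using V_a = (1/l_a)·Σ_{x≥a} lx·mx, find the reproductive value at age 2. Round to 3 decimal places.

1.968

lx = nx/n0 = nx/500: 1, 0.55, 0.25, 0.11, 0.05, 0.02, 0
lx·mx for x ≥ 2: 0.275, 0.088, 0.105, 0.024, 0 → sum = 0.492
V_2 = 0.492 / l_2 = 0.492 / 0.25 = 1.968 → 1.968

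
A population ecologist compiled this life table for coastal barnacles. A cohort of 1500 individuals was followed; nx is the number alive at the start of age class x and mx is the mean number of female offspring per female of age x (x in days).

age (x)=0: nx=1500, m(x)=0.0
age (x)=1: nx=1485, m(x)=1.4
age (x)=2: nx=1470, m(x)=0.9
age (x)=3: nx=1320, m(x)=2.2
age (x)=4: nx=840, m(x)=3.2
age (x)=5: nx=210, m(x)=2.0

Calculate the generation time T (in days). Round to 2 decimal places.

2.79

lx = nx/n0 = nx/1500: 1, 0.99, 0.98, 0.88, 0.56, 0.14
lx·mx: 0, 1.386, 0.882, 1.936, 1.792, 0.28 → R0 = 6.276
x·lx·mx: 0, 1.386, 1.764, 5.808, 7.168, 1.4 → Σ = 17.526
T = 17.526 / 6.276 = 2.792543… → 2.79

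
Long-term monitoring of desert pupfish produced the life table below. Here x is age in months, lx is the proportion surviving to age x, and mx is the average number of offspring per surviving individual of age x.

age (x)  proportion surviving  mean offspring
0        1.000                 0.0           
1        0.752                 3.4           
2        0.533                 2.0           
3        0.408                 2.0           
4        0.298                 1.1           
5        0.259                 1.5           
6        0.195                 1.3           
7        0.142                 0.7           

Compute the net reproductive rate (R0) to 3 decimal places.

lx·mx by age: 0, 2.5568, 1.066, 0.816, 0.3278, 0.3885, 0.2535, 0.0994
R0 = Σ lx·mx = 5.508 → 5.508

5.508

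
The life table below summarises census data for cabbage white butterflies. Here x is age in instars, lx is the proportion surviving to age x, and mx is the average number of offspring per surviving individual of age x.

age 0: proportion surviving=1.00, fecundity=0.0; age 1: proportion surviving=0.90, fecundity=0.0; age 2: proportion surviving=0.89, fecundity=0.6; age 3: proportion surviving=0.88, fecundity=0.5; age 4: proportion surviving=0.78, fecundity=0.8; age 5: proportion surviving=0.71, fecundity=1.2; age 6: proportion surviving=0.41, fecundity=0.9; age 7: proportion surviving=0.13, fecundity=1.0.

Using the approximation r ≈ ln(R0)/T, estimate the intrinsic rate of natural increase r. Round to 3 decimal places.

R0 = Σ lx·mx = 0 + 0 + 0.534 + 0.44 + 0.624 + 0.852 + 0.369 + 0.13 = 2.949
Σ x·lx·mx = 12.268; T = 12.268/2.949 = 4.16005…
r ≈ ln(R0)/T = ln(2.949)/4.16005… = 0.25996… → 0.260

0.260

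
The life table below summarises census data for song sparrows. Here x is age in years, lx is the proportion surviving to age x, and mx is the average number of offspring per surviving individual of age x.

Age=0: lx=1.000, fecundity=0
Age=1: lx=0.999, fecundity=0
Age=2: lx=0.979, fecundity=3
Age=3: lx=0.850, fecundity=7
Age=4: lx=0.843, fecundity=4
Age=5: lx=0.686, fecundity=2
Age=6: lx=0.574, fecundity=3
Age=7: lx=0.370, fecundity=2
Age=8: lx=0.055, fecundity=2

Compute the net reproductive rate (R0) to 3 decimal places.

lx·mx by age: 0, 0, 2.937, 5.95, 3.372, 1.372, 1.722, 0.74, 0.11
R0 = Σ lx·mx = 16.203 → 16.203

16.203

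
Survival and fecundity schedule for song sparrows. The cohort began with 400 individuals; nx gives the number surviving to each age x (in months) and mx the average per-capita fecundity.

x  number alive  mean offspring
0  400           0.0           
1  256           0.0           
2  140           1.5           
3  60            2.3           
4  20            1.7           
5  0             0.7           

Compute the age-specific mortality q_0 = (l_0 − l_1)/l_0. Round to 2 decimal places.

lx = nx/n0 = nx/400: 1, 0.64, 0.35, 0.15, 0.05, 0
q_0 = (l_0 − l_1) / l_0 = (1 − 0.64) / 1
     = 0.36 / 1 = 0.36 → 0.36

0.36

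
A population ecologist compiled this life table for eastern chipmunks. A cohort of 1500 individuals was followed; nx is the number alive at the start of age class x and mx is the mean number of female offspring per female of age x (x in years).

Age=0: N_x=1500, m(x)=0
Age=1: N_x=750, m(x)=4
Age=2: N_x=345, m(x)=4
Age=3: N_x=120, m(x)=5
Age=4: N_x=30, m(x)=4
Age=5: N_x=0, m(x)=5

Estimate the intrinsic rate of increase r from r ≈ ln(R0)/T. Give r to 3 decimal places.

0.776

lx = nx/n0 = nx/1500: 1, 0.5, 0.23, 0.08, 0.02, 0
R0 = Σ lx·mx = 0 + 2 + 0.92 + 0.4 + 0.08 + 0 = 3.4
Σ x·lx·mx = 5.36; T = 5.36/3.4 = 1.57647…
r ≈ ln(R0)/T = ln(3.4)/1.57647… = 0.77628… → 0.776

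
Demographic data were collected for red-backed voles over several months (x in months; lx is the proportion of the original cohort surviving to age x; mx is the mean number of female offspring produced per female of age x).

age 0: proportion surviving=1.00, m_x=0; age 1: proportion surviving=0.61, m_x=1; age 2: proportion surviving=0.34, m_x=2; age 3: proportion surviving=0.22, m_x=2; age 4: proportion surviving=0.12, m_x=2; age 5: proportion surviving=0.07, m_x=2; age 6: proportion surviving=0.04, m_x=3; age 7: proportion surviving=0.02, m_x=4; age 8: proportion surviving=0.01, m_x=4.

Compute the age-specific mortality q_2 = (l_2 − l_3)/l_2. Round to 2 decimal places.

0.35

q_2 = (l_2 − l_3) / l_2 = (0.34 − 0.22) / 0.34
     = 0.12 / 0.34 = 0.352941… → 0.35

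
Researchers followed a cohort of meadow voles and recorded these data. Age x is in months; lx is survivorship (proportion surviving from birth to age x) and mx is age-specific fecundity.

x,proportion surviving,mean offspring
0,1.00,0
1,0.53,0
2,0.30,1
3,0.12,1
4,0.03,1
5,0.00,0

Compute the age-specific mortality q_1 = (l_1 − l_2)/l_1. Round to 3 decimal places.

q_1 = (l_1 − l_2) / l_1 = (0.53 − 0.3) / 0.53
     = 0.23 / 0.53 = 0.433962… → 0.434

0.434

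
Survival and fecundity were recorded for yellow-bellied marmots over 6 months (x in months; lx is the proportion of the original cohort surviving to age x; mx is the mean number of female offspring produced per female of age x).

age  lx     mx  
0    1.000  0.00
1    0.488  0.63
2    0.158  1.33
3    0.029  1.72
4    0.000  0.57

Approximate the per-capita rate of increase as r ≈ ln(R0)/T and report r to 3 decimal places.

-0.366

R0 = Σ lx·mx = 0 + 0.30744 + 0.21014 + 0.04988 + 0 = 0.56746
Σ x·lx·mx = 0.87736; T = 0.87736/0.56746 = 1.54612…
r ≈ ln(R0)/T = ln(0.56746)/1.54612… = -0.36646… → -0.366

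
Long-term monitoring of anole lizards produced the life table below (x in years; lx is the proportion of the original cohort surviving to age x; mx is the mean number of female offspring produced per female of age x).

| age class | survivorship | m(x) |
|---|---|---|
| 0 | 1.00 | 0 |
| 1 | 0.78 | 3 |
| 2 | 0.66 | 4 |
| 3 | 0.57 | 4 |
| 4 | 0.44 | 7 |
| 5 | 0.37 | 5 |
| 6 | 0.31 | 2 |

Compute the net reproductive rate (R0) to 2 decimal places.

lx·mx by age: 0, 2.34, 2.64, 2.28, 3.08, 1.85, 0.62
R0 = Σ lx·mx = 12.81 → 12.81

12.81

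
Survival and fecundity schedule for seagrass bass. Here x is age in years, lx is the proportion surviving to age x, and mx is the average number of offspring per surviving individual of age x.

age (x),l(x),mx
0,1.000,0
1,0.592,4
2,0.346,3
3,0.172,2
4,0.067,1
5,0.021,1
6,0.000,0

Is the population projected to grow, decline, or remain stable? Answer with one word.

R0 = Σ lx·mx = 0 + 2.368 + 1.038 + 0.344 + 0.067 + 0.021 + 0 = 3.838
R0 > 1, so the population is growing.

growing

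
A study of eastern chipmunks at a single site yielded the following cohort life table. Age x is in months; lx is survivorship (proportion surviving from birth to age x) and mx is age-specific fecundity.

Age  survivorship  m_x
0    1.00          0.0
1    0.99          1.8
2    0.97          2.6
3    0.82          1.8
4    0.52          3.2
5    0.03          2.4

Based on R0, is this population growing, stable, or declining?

R0 = Σ lx·mx = 0 + 1.782 + 2.522 + 1.476 + 1.664 + 0.072 = 7.516
R0 > 1, so the population is growing.

growing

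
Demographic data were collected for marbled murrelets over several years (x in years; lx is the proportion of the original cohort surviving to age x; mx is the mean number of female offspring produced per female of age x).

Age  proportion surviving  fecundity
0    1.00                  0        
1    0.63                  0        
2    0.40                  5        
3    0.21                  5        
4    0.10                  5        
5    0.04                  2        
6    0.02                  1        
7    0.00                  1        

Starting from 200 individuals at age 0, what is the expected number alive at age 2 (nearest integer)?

80

Expected survivors = N0 · l_2 = 200 × 0.40 = 80 → 80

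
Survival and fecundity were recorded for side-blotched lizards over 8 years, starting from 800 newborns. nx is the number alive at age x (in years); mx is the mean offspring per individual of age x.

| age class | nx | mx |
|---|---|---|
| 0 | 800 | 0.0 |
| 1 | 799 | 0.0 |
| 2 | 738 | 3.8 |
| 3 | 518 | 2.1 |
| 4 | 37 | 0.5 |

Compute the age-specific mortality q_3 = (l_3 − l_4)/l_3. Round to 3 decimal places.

lx = nx/n0 = nx/800: 1, 0.99875, 0.9225, 0.6475, 0.04625
q_3 = (l_3 − l_4) / l_3 = (0.6475 − 0.04625) / 0.6475
     = 0.60125 / 0.6475 = 0.928571… → 0.929

0.929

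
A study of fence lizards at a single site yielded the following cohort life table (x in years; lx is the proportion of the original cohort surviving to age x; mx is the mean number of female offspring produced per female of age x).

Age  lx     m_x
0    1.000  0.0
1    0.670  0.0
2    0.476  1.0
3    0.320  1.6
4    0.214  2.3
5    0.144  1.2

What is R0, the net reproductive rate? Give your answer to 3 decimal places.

lx·mx by age: 0, 0, 0.476, 0.512, 0.4922, 0.1728
R0 = Σ lx·mx = 1.653 → 1.653

1.653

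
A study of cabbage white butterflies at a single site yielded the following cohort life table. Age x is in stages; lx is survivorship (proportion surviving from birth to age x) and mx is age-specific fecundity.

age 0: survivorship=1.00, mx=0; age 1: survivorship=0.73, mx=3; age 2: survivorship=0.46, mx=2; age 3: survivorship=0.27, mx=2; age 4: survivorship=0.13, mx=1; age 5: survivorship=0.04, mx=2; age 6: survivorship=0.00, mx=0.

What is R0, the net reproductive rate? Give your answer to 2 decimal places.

3.86

lx·mx by age: 0, 2.19, 0.92, 0.54, 0.13, 0.08, 0
R0 = Σ lx·mx = 3.86 → 3.86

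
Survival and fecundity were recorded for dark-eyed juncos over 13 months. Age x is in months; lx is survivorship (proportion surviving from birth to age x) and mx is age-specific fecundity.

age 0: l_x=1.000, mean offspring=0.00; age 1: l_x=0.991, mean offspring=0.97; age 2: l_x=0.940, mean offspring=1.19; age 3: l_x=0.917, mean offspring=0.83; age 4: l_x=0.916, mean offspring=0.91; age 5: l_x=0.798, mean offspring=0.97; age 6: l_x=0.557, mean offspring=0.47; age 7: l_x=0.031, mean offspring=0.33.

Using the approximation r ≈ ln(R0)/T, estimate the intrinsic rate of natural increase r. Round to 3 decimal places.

0.511

R0 = Σ lx·mx = 0 + 0.96127 + 1.1186 + 0.76111 + 0.83356 + 0.77406 + 0.26179 + 0.01023 = 4.72062
Σ x·lx·mx = 14.32869; T = 14.32869/4.72062 = 3.03534…
r ≈ ln(R0)/T = ln(4.72062)/3.03534… = 0.51129… → 0.511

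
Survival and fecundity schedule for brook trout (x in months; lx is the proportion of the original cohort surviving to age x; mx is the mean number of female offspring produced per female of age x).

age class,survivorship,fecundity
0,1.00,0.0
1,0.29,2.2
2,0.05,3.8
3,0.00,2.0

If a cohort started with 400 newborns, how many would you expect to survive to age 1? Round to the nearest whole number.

116

Expected survivors = N0 · l_1 = 400 × 0.29 = 116 → 116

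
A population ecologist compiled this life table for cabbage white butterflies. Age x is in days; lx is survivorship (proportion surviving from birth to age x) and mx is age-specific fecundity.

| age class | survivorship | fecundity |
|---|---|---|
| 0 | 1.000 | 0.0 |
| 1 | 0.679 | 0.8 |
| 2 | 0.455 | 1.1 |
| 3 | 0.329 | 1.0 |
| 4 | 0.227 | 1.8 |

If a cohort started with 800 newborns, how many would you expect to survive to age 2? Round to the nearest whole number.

Expected survivors = N0 · l_2 = 800 × 0.455 = 364 → 364

364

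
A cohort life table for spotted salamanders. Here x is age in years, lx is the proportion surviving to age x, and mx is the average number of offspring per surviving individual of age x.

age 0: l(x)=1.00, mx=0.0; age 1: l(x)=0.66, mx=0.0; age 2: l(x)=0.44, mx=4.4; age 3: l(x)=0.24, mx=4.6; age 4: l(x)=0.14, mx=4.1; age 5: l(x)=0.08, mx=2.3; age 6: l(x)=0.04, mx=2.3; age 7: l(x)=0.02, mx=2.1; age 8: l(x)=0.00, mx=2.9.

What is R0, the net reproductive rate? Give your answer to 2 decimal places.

3.93

lx·mx by age: 0, 0, 1.936, 1.104, 0.574, 0.184, 0.092, 0.042, 0
R0 = Σ lx·mx = 3.932 → 3.93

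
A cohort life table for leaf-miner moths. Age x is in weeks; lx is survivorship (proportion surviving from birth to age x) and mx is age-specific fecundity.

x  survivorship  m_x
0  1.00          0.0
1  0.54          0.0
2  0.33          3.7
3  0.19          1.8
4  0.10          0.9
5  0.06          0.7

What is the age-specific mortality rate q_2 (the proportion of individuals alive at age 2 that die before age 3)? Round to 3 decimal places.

0.424

q_2 = (l_2 − l_3) / l_2 = (0.33 − 0.19) / 0.33
     = 0.14 / 0.33 = 0.424242… → 0.424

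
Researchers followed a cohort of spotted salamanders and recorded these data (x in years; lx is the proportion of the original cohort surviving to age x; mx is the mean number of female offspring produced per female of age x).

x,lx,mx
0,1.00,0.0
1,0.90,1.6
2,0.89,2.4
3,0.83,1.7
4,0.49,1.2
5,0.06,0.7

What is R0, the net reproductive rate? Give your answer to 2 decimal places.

lx·mx by age: 0, 1.44, 2.136, 1.411, 0.588, 0.042
R0 = Σ lx·mx = 5.617 → 5.62

5.62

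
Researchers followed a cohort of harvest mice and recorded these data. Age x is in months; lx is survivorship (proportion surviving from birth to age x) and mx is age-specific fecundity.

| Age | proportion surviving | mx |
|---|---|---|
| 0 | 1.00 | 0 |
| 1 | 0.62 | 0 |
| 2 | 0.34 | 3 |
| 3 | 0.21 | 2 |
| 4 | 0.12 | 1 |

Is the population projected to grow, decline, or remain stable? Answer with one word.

R0 = Σ lx·mx = 0 + 0 + 1.02 + 0.42 + 0.12 = 1.56
R0 > 1, so the population is growing.

growing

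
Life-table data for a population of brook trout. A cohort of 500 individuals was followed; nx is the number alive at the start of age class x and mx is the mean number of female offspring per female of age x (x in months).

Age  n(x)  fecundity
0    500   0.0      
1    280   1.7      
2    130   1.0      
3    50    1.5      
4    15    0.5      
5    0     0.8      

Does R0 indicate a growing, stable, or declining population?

growing

lx = nx/n0 = nx/500: 1, 0.56, 0.26, 0.1, 0.03, 0
R0 = Σ lx·mx = 0 + 0.952 + 0.26 + 0.15 + 0.015 + 0 = 1.377
R0 > 1, so the population is growing.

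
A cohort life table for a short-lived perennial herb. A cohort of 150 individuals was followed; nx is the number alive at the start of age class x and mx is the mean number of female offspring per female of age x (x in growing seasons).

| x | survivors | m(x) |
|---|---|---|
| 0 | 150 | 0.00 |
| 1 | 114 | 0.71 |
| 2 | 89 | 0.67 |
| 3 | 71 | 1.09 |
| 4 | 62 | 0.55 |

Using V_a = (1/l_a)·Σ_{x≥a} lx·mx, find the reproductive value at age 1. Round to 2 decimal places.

lx = nx/n0 = nx/150: 1, 0.76, 0.59333…, 0.47333…, 0.41333…
lx·mx for x ≥ 1: 0.5396, 0.397533…, 0.515933…, 0.227333… → sum = 1.6804…
V_1 = 1.6804… / l_1 = 1.6804… / 0.76 = 2.211053… → 2.21

2.21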